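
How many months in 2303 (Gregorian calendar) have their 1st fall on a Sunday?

Check the 1st of each month of 2303: Jan 1: Thu, Feb 1: Sun, Mar 1: Sun, Apr 1: Wed, May 1: Fri, Jun 1: Mon, Jul 1: Wed, Aug 1: Sat, Sep 1: Tue, Oct 1: Thu, Nov 1: Sun, Dec 1: Tue.
Sunday occurs in February, March, November — 3 months.

3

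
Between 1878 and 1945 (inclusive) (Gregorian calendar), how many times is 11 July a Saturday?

10

Track 11 July's weekday year by year (advancing +1, or +2 across a Feb 29):
  1878: Thu  1879: Fri (+1)  1880: Sun (+2)  1881: Mon (+1)  1882: Tue (+1)
  1883: Wed (+1)  1884: Fri (+2)  1885: Sat (+1) ✓  1886: Sun (+1)  1887: Mon (+1)
  1888: Wed (+2)  1889: Thu (+1)  1890: Fri (+1)  1891: Sat (+1) ✓  … (40 more years) …
  1932: Mon (+2)  1933: Tue (+1)  1934: Wed (+1)  1935: Thu (+1)  1936: Sat (+2) ✓
  1937: Sun (+1)  1938: Mon (+1)  1939: Tue (+1)  1940: Thu (+2)  1941: Fri (+1)
  1942: Sat (+1) ✓  1943: Sun (+1)  1944: Tue (+2)  1945: Wed (+1)
Saturday years: 1885, 1891, 1896, 1903, 1908, 1914, 1925, 1931, 1936, 1942 — 10 in total.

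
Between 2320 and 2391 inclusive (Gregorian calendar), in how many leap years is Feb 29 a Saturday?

Leap years in 2320–2391: 18 of them.
Feb 29 weekday advances by 5 (mod 7) from one leap year to the next four years later (or differs when a century non-leap intervenes).
Leap-day weekdays: 2320:Sun 2324:Fri 2328:Wed 2332:Mon 2336:Sat✓ 2340:Thu 2344:Tue 2348:Sun 2352:Fri 2356:Wed 2360:Mon 2364:Sat✓ 2368:Thu 2372:Tue 2376:Sun 2380:Fri 2384:Wed 2388:Mon
Saturday: 2336, 2364 → 2.

2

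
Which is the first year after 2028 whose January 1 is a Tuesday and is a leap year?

Jan 1 advances by 2 weekdays after a leap year and by 1 after a common year.
2028: Jan 1 is Saturday (leap).
2029: Monday
2030: Tuesday
2031: Wednesday
2032: Thursday (leap)
2033: Saturday
2034: Sunday
2035: Monday
2036: Tuesday (leap)
2036 begins on a Tuesday and is a leap year.

2036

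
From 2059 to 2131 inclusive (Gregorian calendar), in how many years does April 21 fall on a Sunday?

9

Track April 21's weekday year by year (advancing +1, or +2 across a Feb 29):
  2059: Mon  2060: Wed (+2)  2061: Thu (+1)  2062: Fri (+1)  2063: Sat (+1)
  2064: Mon (+2)  2065: Tue (+1)  2066: Wed (+1)  2067: Thu (+1)  2068: Sat (+2)
  2069: Sun (+1) ✓  2070: Mon (+1)  2071: Tue (+1)  2072: Thu (+2)  … (45 more years) …
  2118: Thu (+1)  2119: Fri (+1)  2120: Sun (+2) ✓  2121: Mon (+1)  2122: Tue (+1)
  2123: Wed (+1)  2124: Fri (+2)  2125: Sat (+1)  2126: Sun (+1) ✓  2127: Mon (+1)
  2128: Wed (+2)  2129: Thu (+1)  2130: Fri (+1)  2131: Sat (+1)
Sunday years: 2069, 2075, 2080, 2086, 2097, 2109, 2115, 2120, 2126 — 9 in total.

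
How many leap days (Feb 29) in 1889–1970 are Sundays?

2

Leap years in 1889–1970: 19 of them.
Feb 29 weekday advances by 5 (mod 7) from one leap year to the next four years later (or differs when a century non-leap intervenes).
Leap-day weekdays: 1892:Mon 1896:Sat 1904:Mon 1908:Sat 1912:Thu 1916:Tue 1920:Sun✓ 1924:Fri 1928:Wed 1932:Mon 1936:Sat 1940:Thu 1944:Tue 1948:Sun✓ 1952:Fri 1956:Wed 1960:Mon 1964:Sat 1968:Thu
Sunday: 1920, 1948 → 2.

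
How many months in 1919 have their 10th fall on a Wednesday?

2

Check the 10th of each month of 1919: Jan 10: Fri, Feb 10: Mon, Mar 10: Mon, Apr 10: Thu, May 10: Sat, Jun 10: Tue, Jul 10: Thu, Aug 10: Sun, Sep 10: Wed, Oct 10: Fri, Nov 10: Mon, Dec 10: Wed.
Wednesday occurs in September, December — 2 months.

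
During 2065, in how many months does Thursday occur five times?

5

A month of length L has five Thursdays iff its first Thursday is on day ≤ L−28 (so day 1–3 in a 31-day month, 1–2 in a 30-day month, day 1 in a leap February).
Checking each month of 2065: Jan starts Thu (31d) ✓; Feb starts Sun (28d); Mar starts Sun (31d); Apr starts Wed (30d) ✓; May starts Fri (31d); Jun starts Mon (30d); Jul starts Wed (31d) ✓; Aug starts Sat (31d); Sep starts Tue (30d); Oct starts Thu (31d) ✓; Nov starts Sun (30d); Dec starts Tue (31d) ✓.
Five-Thursday months: January, April, July, October, December → 5.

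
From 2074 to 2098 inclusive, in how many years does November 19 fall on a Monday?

4

Track November 19's weekday year by year (advancing +1, or +2 across a Feb 29):
  2074: Mon ✓  2075: Tue (+1)  2076: Thu (+2)  2077: Fri (+1)  2078: Sat (+1)
  2079: Sun (+1)  2080: Tue (+2)  2081: Wed (+1)  2082: Thu (+1)  2083: Fri (+1)
  2084: Sun (+2)  2085: Mon (+1) ✓  2086: Tue (+1)  2087: Wed (+1)  2088: Fri (+2)
  2089: Sat (+1)  2090: Sun (+1)  2091: Mon (+1) ✓  2092: Wed (+2)  2093: Thu (+1)
  2094: Fri (+1)  2095: Sat (+1)  2096: Mon (+2) ✓  2097: Tue (+1)  2098: Wed (+1)
Monday years: 2074, 2085, 2091, 2096 — 4 in total.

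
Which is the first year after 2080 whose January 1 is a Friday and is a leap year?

Jan 1 advances by 2 weekdays after a leap year and by 1 after a common year.
2080: Jan 1 is Monday (leap).
2081: Wednesday
2082: Thursday
2083: Friday
2084: Saturday (leap)
2085: Monday
2086: Tuesday
2087: Wednesday
2088: Thursday (leap)
2089: Saturday
2090: Sunday
2091: Monday
2092: Tuesday (leap)
2093: Thursday
2094: Friday
2095: Saturday
2096: Sunday (leap)
2097: Tuesday
2098: Wednesday
2099: Thursday
2100: Friday
2101: Saturday
2102: Sunday
2103: Monday
2104: Tuesday (leap)
2105: Thursday
2106: Friday
2107: Saturday
2108: Sunday (leap)
2109: Tuesday
2110: Wednesday
2111: Thursday
2112: Friday (leap)
2112 begins on a Friday and is a leap year.

2112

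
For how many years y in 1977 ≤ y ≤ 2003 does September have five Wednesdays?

7

September has 30 days; it has five Wednesdays when Wednesday falls among the first (month-length − 28) days — i.e. when September 1 is one of Wednesday/Tuesday.
September 1 by year: 1977:Thu 1978:Fri 1979:Sat 1980:Mon 1981:Tue✓ 1982:Wed✓ 1983:Thu 1984:Sat 1985:Sun 1986:Mon 1987:Tue✓ 1988:Thu 1989:Fri 1990:Sat 1991:Sun 1992:Tue✓ 1993:Wed✓ 1994:Thu 1995:Fri 1996:Sun 1997:Mon 1998:Tue✓ 1999:Wed✓ 2000:Fri 2001:Sat 2002:Sun 2003:Mon
Years with five Wednesdays: 1981, 1982, 1987, 1992, 1993, 1998, 1999 → 7.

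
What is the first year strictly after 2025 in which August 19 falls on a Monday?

From one year to the next, a fixed date's weekday advances by 1, or by 2 when a Feb 29 lies between the two dates.
2025: August 19 is Tuesday.
2026: Wednesday (+1)
2027: Thursday (+1)
2028: Saturday (+2)
2029: Sunday (+1)
2030: Monday (+1)
August 19 falls on a Monday in 2030.

2030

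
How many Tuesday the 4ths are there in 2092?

2

Check the 4th of each month of 2092: Jan 4: Fri, Feb 4: Mon, Mar 4: Tue, Apr 4: Fri, May 4: Sun, Jun 4: Wed, Jul 4: Fri, Aug 4: Mon, Sep 4: Thu, Oct 4: Sat, Nov 4: Tue, Dec 4: Thu.
Tuesday occurs in March, November — 2 months.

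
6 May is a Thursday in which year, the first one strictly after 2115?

2117

From one year to the next, a fixed date's weekday advances by 1, or by 2 when a Feb 29 lies between the two dates.
2115: May 6 is Monday.
2116: Wednesday (+2)
2117: Thursday (+1)
6 May falls on a Thursday in 2117.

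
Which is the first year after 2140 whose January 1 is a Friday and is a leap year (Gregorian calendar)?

Jan 1 advances by 2 weekdays after a leap year and by 1 after a common year.
2140: Jan 1 is Friday (leap).
2141: Sunday
2142: Monday
2143: Tuesday
2144: Wednesday (leap)
2145: Friday
2146: Saturday
2147: Sunday
2148: Monday (leap)
2149: Wednesday
2150: Thursday
2151: Friday
2152: Saturday (leap)
2153: Monday
2154: Tuesday
2155: Wednesday
2156: Thursday (leap)
2157: Saturday
2158: Sunday
2159: Monday
2160: Tuesday (leap)
2161: Thursday
2162: Friday
2163: Saturday
2164: Sunday (leap)
2165: Tuesday
2166: Wednesday
2167: Thursday
2168: Friday (leap)
2168 begins on a Friday and is a leap year.

2168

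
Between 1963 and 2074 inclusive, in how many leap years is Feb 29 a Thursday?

4

Leap years in 1963–2074: 28 of them.
Feb 29 weekday advances by 5 (mod 7) from one leap year to the next four years later (or differs when a century non-leap intervenes).
Leap-day weekdays: 1964:Sat 1968:Thu✓ 1972:Tue 1976:Sun 1980:Fri 1984:Wed 1988:Mon 1992:Sat 1996:Thu✓ 2000:Tue 2004:Sun 2008:Fri 2012:Wed 2016:Mon 2020:Sat 2024:Thu✓ 2028:Tue 2032:Sun 2036:Fri 2040:Wed 2044:Mon 2048:Sat 2052:Thu✓ 2056:Tue 2060:Sun 2064:Fri 2068:Wed 2072:Mon
Thursday: 1968, 1996, 2024, 2052 → 4.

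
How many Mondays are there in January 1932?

4

January 1932 has 31 days and begins on Friday.
The first Monday is January 4.
Mondays fall on 4, 11, 18, 25 — that's 4.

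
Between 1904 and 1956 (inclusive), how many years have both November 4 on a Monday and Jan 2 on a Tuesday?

Check each year's weekday for November 4 and Jan 2:
  1904: Fri/Sat  1905: Sat/Mon  1906: Sun/Tue  1907: Mon/Wed  1908: Wed/Thu  1909: Thu/Sat  1910: Fri/Sun  1911: Sat/Mon  1912: Mon/Tue ✓  1913: Tue/Thu  1914: Wed/Fri  1915: Thu/Sat  1916: Sat/Sun  1917: Sun/Tue  …(25 more)…  1943: Thu/Sat  1944: Sat/Sun  1945: Sun/Tue  1946: Mon/Wed  1947: Tue/Thu  1948: Thu/Fri  1949: Fri/Sun  1950: Sat/Mon  1951: Sun/Tue  1952: Tue/Wed  1953: Wed/Fri  1954: Thu/Sat  1955: Fri/Sun  1956: Sun/Mon
Both conditions hold in: 1912, 1940 — 2.

2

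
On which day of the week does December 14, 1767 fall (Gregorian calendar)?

Monday

January 1, 1767 is a Thursday.
December 14 is day 348 of the year, i.e. 347 days after Jan 1.
347 mod 7 = 4, so advance 4 weekdays from Thursday: Monday.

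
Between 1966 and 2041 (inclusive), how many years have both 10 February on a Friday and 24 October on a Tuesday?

Check each year's weekday for 10 February and 24 October:
  1966: Thu/Mon  1967: Fri/Tue ✓  1968: Sat/Thu  1969: Mon/Fri  1970: Tue/Sat  1971: Wed/Sun  1972: Thu/Tue  1973: Sat/Wed  1974: Sun/Thu  1975: Mon/Fri  1976: Tue/Sun  1977: Thu/Mon  1978: Fri/Tue ✓  1979: Sat/Wed  …(48 more)…  2028: Thu/Tue  2029: Sat/Wed  2030: Sun/Thu  2031: Mon/Fri  2032: Tue/Sun  2033: Thu/Mon  2034: Fri/Tue ✓  2035: Sat/Wed  2036: Sun/Fri  2037: Tue/Sat  2038: Wed/Sun  2039: Thu/Mon  2040: Fri/Wed  2041: Sun/Thu
Both conditions hold in: 1967, 1978, 1989, 1995, 2006, 2017, 2023, 2034 — 8.

8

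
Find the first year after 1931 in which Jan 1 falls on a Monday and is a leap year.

Jan 1 advances by 2 weekdays after a leap year and by 1 after a common year.
1931: Jan 1 is Thursday.
1932: Friday (leap)
1933: Sunday
1934: Monday
1935: Tuesday
1936: Wednesday (leap)
1937: Friday
1938: Saturday
1939: Sunday
1940: Monday (leap)
1940 begins on a Monday and is a leap year.

1940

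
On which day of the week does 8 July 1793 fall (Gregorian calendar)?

Monday

January 1, 1793 is a Tuesday.
July 8 is day 189 of the year, i.e. 188 days after Jan 1.
188 mod 7 = 6, so advance 6 weekdays from Tuesday: Monday.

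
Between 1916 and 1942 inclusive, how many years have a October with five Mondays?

October has 31 days; it has five Mondays when Monday falls among the first (month-length − 28) days — i.e. when October 1 is one of Monday/Sunday/Saturday.
October 1 by year: 1916:Sun✓ 1917:Mon✓ 1918:Tue 1919:Wed 1920:Fri 1921:Sat✓ 1922:Sun✓ 1923:Mon✓ 1924:Wed 1925:Thu 1926:Fri 1927:Sat✓ 1928:Mon✓ 1929:Tue 1930:Wed 1931:Thu 1932:Sat✓ 1933:Sun✓ 1934:Mon✓ 1935:Tue 1936:Thu 1937:Fri 1938:Sat✓ 1939:Sun✓ 1940:Tue 1941:Wed 1942:Thu
Years with five Mondays: 1916, 1917, 1921, 1922, 1923, 1927, 1928, 1932, 1933, 1934, 1938, 1939 → 12.

12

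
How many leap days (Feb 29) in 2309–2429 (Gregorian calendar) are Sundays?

4

Leap years in 2309–2429: 30 of them.
Feb 29 weekday advances by 5 (mod 7) from one leap year to the next four years later (or differs when a century non-leap intervenes).
Leap-day weekdays: 2312:Thu 2316:Tue 2320:Sun✓ 2324:Fri 2328:Wed 2332:Mon 2336:Sat 2340:Thu 2344:Tue 2348:Sun✓ 2352:Fri 2356:Wed 2360:Mon …(4 more)… 2380:Fri 2384:Wed 2388:Mon 2392:Sat 2396:Thu 2400:Tue 2404:Sun✓ 2408:Fri 2412:Wed 2416:Mon 2420:Sat 2424:Thu 2428:Tue
Sunday: 2320, 2348, 2376, 2404 → 4.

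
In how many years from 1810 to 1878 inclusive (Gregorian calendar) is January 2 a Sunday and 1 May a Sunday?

7

Check each year's weekday for January 2 and 1 May:
  1810: Tue/Tue  1811: Wed/Wed  1812: Thu/Fri  1813: Sat/Sat  1814: Sun/Sun ✓  1815: Mon/Mon  1816: Tue/Wed  1817: Thu/Thu  1818: Fri/Fri  1819: Sat/Sat  1820: Sun/Mon  1821: Tue/Tue  1822: Wed/Wed  1823: Thu/Thu  …(41 more)…  1865: Mon/Mon  1866: Tue/Tue  1867: Wed/Wed  1868: Thu/Fri  1869: Sat/Sat  1870: Sun/Sun ✓  1871: Mon/Mon  1872: Tue/Wed  1873: Thu/Thu  1874: Fri/Fri  1875: Sat/Sat  1876: Sun/Mon  1877: Tue/Tue  1878: Wed/Wed
Both conditions hold in: 1814, 1825, 1831, 1842, 1853, 1859, 1870 — 7.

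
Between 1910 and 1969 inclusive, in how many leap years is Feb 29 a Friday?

Leap years in 1910–1969: 15 of them.
Feb 29 weekday advances by 5 (mod 7) from one leap year to the next four years later (or differs when a century non-leap intervenes).
Leap-day weekdays: 1912:Thu 1916:Tue 1920:Sun 1924:Fri✓ 1928:Wed 1932:Mon 1936:Sat 1940:Thu 1944:Tue 1948:Sun 1952:Fri✓ 1956:Wed 1960:Mon 1964:Sat 1968:Thu
Friday: 1924, 1952 → 2.

2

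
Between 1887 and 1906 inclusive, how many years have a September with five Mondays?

5

September has 30 days; it has five Mondays when Monday falls among the first (month-length − 28) days — i.e. when September 1 is one of Monday/Sunday.
September 1 by year: 1887:Thu 1888:Sat 1889:Sun✓ 1890:Mon✓ 1891:Tue 1892:Thu 1893:Fri 1894:Sat 1895:Sun✓ 1896:Tue 1897:Wed 1898:Thu 1899:Fri 1900:Sat 1901:Sun✓ 1902:Mon✓ 1903:Tue 1904:Thu 1905:Fri 1906:Sat
Years with five Mondays: 1889, 1890, 1895, 1901, 1902 → 5.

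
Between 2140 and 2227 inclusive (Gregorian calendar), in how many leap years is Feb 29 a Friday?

Leap years in 2140–2227: 21 of them.
Feb 29 weekday advances by 5 (mod 7) from one leap year to the next four years later (or differs when a century non-leap intervenes).
Leap-day weekdays: 2140:Mon 2144:Sat 2148:Thu 2152:Tue 2156:Sun 2160:Fri✓ 2164:Wed 2168:Mon 2172:Sat 2176:Thu 2180:Tue 2184:Sun 2188:Fri✓ 2192:Wed 2196:Mon 2204:Wed 2208:Mon 2212:Sat 2216:Thu 2220:Tue 2224:Sun
Friday: 2160, 2188 → 2.

2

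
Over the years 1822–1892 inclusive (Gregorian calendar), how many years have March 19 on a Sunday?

Track March 19's weekday year by year (advancing +1, or +2 across a Feb 29):
  1822: Tue  1823: Wed (+1)  1824: Fri (+2)  1825: Sat (+1)  1826: Sun (+1) ✓
  1827: Mon (+1)  1828: Wed (+2)  1829: Thu (+1)  1830: Fri (+1)  1831: Sat (+1)
  1832: Mon (+2)  1833: Tue (+1)  1834: Wed (+1)  1835: Thu (+1)  … (43 more years) …
  1879: Wed (+1)  1880: Fri (+2)  1881: Sat (+1)  1882: Sun (+1) ✓  1883: Mon (+1)
  1884: Wed (+2)  1885: Thu (+1)  1886: Fri (+1)  1887: Sat (+1)  1888: Mon (+2)
  1889: Tue (+1)  1890: Wed (+1)  1891: Thu (+1)  1892: Sat (+2)
Sunday years: 1826, 1837, 1843, 1848, 1854, 1865, 1871, 1876, 1882 — 9 in total.

9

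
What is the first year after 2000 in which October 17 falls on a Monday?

From one year to the next, a fixed date's weekday advances by 1, or by 2 when a Feb 29 lies between the two dates.
2000: October 17 is Tuesday.
2001: Wednesday (+1)
2002: Thursday (+1)
2003: Friday (+1)
2004: Sunday (+2)
2005: Monday (+1)
October 17 falls on a Monday in 2005.

2005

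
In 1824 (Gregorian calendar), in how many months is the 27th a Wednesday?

1

Check the 27th of each month of 1824: Jan 27: Tue, Feb 27: Fri, Mar 27: Sat, Apr 27: Tue, May 27: Thu, Jun 27: Sun, Jul 27: Tue, Aug 27: Fri, Sep 27: Mon, Oct 27: Wed, Nov 27: Sat, Dec 27: Mon.
Wednesday occurs in October — 1 month.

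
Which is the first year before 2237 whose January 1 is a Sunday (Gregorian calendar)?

2232

Jan 1 advances by 2 weekdays after a leap year and by 1 after a common year.
2237: Jan 1 is Sunday.
2236: Friday (leap)
2235: Thursday
2234: Wednesday
2233: Tuesday
2232: Sunday (leap)
2232 begins on a Sunday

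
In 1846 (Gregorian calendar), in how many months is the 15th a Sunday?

Check the 15th of each month of 1846: Jan 15: Thu, Feb 15: Sun, Mar 15: Sun, Apr 15: Wed, May 15: Fri, Jun 15: Mon, Jul 15: Wed, Aug 15: Sat, Sep 15: Tue, Oct 15: Thu, Nov 15: Sun, Dec 15: Tue.
Sunday occurs in February, March, November — 3 months.

3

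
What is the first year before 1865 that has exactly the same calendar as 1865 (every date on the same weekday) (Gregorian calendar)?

Two years share a calendar iff Jan 1 falls on the same weekday and both are leap or both are common. 1865: Jan 1 is Sunday, common year.
1864: Jan 1 Friday, leap
1863: Jan 1 Thursday, common
1862: Jan 1 Wednesday, common
1861: Jan 1 Tuesday, common
1860: Jan 1 Sunday, leap
1859: Jan 1 Saturday, common
1858: Jan 1 Friday, common
1857: Jan 1 Thursday, common
1856: Jan 1 Tuesday, leap
1855: Jan 1 Monday, common
1854: Jan 1 Sunday, common
1854 matches on both conditions.

1854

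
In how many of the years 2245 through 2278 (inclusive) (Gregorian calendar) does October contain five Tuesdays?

15

October has 31 days; it has five Tuesdays when Tuesday falls among the first (month-length − 28) days — i.e. when October 1 is one of Tuesday/Monday/Sunday.
October 1 by year: 2245:Wed 2246:Thu 2247:Fri 2248:Sun✓ 2249:Mon✓ 2250:Tue✓ 2251:Wed 2252:Fri 2253:Sat 2254:Sun✓ 2255:Mon✓ 2256:Wed 2257:Thu 2258:Fri 2259:Sat …(4 more)… 2264:Sat 2265:Sun✓ 2266:Mon✓ 2267:Tue✓ 2268:Thu 2269:Fri 2270:Sat 2271:Sun✓ 2272:Tue✓ 2273:Wed 2274:Thu 2275:Fri 2276:Sun✓ 2277:Mon✓ 2278:Tue✓
Years with five Tuesdays: 2248, 2249, 2250, 2254, 2255, 2260, 2261, 2265, 2266, 2267, 2271, 2272, 2276, 2277, 2278 → 15.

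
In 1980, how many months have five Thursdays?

4

A month of length L has five Thursdays iff its first Thursday is on day ≤ L−28 (so day 1–3 in a 31-day month, 1–2 in a 30-day month, day 1 in a leap February).
Checking each month of 1980: Jan starts Tue (31d) ✓; Feb starts Fri (29d); Mar starts Sat (31d); Apr starts Tue (30d); May starts Thu (31d) ✓; Jun starts Sun (30d); Jul starts Tue (31d) ✓; Aug starts Fri (31d); Sep starts Mon (30d); Oct starts Wed (31d) ✓; Nov starts Sat (30d); Dec starts Mon (31d).
Five-Thursday months: January, May, July, October → 4.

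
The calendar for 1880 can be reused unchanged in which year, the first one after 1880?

Two years share a calendar iff Jan 1 falls on the same weekday and both are leap or both are common. 1880: Jan 1 is Thursday, leap year.
1881: Jan 1 Saturday, common
1882: Jan 1 Sunday, common
1883: Jan 1 Monday, common
1884: Jan 1 Tuesday, leap
1885: Jan 1 Thursday, common
1886: Jan 1 Friday, common
1887: Jan 1 Saturday, common
1888: Jan 1 Sunday, leap
1889: Jan 1 Tuesday, common
1890: Jan 1 Wednesday, common
1891: Jan 1 Thursday, common
1892: Jan 1 Friday, leap
1893: Jan 1 Sunday, common
1894: Jan 1 Monday, common
1895: Jan 1 Tuesday, common
1896: Jan 1 Wednesday, leap
1897: Jan 1 Friday, common
1898: Jan 1 Saturday, common
1899: Jan 1 Sunday, common
1900: Jan 1 Monday, common
1901: Jan 1 Tuesday, common
1902: Jan 1 Wednesday, common
1903: Jan 1 Thursday, common
1904: Jan 1 Friday, leap
1905: Jan 1 Sunday, common
1906: Jan 1 Monday, common
1907: Jan 1 Tuesday, common
1908: Jan 1 Wednesday, leap
1909: Jan 1 Friday, common
1910: Jan 1 Saturday, common
1911: Jan 1 Sunday, common
1912: Jan 1 Monday, leap
1913: Jan 1 Wednesday, common
1914: Jan 1 Thursday, common
1915: Jan 1 Friday, common
1916: Jan 1 Saturday, leap
1917: Jan 1 Monday, common
1918: Jan 1 Tuesday, common
1919: Jan 1 Wednesday, common
1920: Jan 1 Thursday, leap
1920 matches on both conditions.

1920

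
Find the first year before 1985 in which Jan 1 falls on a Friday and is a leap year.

1960

Jan 1 advances by 2 weekdays after a leap year and by 1 after a common year.
1985: Jan 1 is Tuesday.
1984: Sunday (leap)
1983: Saturday
1982: Friday
1981: Thursday
1980: Tuesday (leap)
1979: Monday
1978: Sunday
1977: Saturday
1976: Thursday (leap)
1975: Wednesday
1974: Tuesday
1973: Monday
1972: Saturday (leap)
1971: Friday
1970: Thursday
1969: Wednesday
1968: Monday (leap)
1967: Sunday
1966: Saturday
1965: Friday
1964: Wednesday (leap)
1963: Tuesday
1962: Monday
1961: Sunday
1960: Friday (leap)
1960 begins on a Friday and is a leap year.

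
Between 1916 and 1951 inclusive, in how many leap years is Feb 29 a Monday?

Leap years in 1916–1951: 9 of them.
Feb 29 weekday advances by 5 (mod 7) from one leap year to the next four years later (or differs when a century non-leap intervenes).
Leap-day weekdays: 1916:Tue 1920:Sun 1924:Fri 1928:Wed 1932:Mon✓ 1936:Sat 1940:Thu 1944:Tue 1948:Sun
Monday: 1932 → 1.

1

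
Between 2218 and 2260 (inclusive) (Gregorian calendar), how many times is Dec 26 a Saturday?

6

Track Dec 26's weekday year by year (advancing +1, or +2 across a Feb 29):
  2218: Sat ✓  2219: Sun (+1)  2220: Tue (+2)  2221: Wed (+1)  2222: Thu (+1)
  2223: Fri (+1)  2224: Sun (+2)  2225: Mon (+1)  2226: Tue (+1)  2227: Wed (+1)
  2228: Fri (+2)  2229: Sat (+1) ✓  2230: Sun (+1)  2231: Mon (+1)  … (15 more years) …
  2247: Sun (+1)  2248: Tue (+2)  2249: Wed (+1)  2250: Thu (+1)  2251: Fri (+1)
  2252: Sun (+2)  2253: Mon (+1)  2254: Tue (+1)  2255: Wed (+1)  2256: Fri (+2)
  2257: Sat (+1) ✓  2258: Sun (+1)  2259: Mon (+1)  2260: Wed (+2)
Saturday years: 2218, 2229, 2235, 2240, 2246, 2257 — 6 in total.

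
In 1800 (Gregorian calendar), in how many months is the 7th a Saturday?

Check the 7th of each month of 1800: Jan 7: Tue, Feb 7: Fri, Mar 7: Fri, Apr 7: Mon, May 7: Wed, Jun 7: Sat, Jul 7: Mon, Aug 7: Thu, Sep 7: Sun, Oct 7: Tue, Nov 7: Fri, Dec 7: Sun.
Saturday occurs in June — 1 month.

1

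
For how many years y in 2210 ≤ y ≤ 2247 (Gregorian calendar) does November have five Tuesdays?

11

November has 30 days; it has five Tuesdays when Tuesday falls among the first (month-length − 28) days — i.e. when November 1 is one of Tuesday/Monday.
November 1 by year: 2210:Thu 2211:Fri 2212:Sun 2213:Mon✓ 2214:Tue✓ 2215:Wed 2216:Fri 2217:Sat 2218:Sun 2219:Mon✓ 2220:Wed 2221:Thu 2222:Fri 2223:Sat 2224:Mon✓ …(8 more)… 2233:Fri 2234:Sat 2235:Sun 2236:Tue✓ 2237:Wed 2238:Thu 2239:Fri 2240:Sun 2241:Mon✓ 2242:Tue✓ 2243:Wed 2244:Fri 2245:Sat 2246:Sun 2247:Mon✓
Years with five Tuesdays: 2213, 2214, 2219, 2224, 2225, 2230, 2231, 2236, 2241, 2242, 2247 → 11.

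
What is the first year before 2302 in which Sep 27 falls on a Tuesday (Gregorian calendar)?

From one year to the next, a fixed date's weekday advances by 1, or by 2 when a Feb 29 lies between the two dates.
2302: September 27 is Saturday.
2301: Friday (−1)
2300: Thursday (−1)
2299: Wednesday (−1)
2298: Tuesday (−1)
Sep 27 falls on a Tuesday in 2298.

2298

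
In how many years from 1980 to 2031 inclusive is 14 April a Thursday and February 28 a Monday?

Check each year's weekday for 14 April and February 28:
  1980: Mon/Thu  1981: Tue/Sat  1982: Wed/Sun  1983: Thu/Mon ✓  1984: Sat/Tue  1985: Sun/Thu  1986: Mon/Fri  1987: Tue/Sat  1988: Thu/Sun  1989: Fri/Tue  1990: Sat/Wed  1991: Sun/Thu  1992: Tue/Fri  1993: Wed/Sun  …(24 more)…  2018: Sat/Wed  2019: Sun/Thu  2020: Tue/Fri  2021: Wed/Sun  2022: Thu/Mon ✓  2023: Fri/Tue  2024: Sun/Wed  2025: Mon/Fri  2026: Tue/Sat  2027: Wed/Sun  2028: Fri/Mon  2029: Sat/Wed  2030: Sun/Thu  2031: Mon/Fri
Both conditions hold in: 1983, 1994, 2005, 2011, 2022 — 5.

5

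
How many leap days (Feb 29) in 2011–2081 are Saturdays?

Leap years in 2011–2081: 18 of them.
Feb 29 weekday advances by 5 (mod 7) from one leap year to the next four years later (or differs when a century non-leap intervenes).
Leap-day weekdays: 2012:Wed 2016:Mon 2020:Sat✓ 2024:Thu 2028:Tue 2032:Sun 2036:Fri 2040:Wed 2044:Mon 2048:Sat✓ 2052:Thu 2056:Tue 2060:Sun 2064:Fri 2068:Wed 2072:Mon 2076:Sat✓ 2080:Thu
Saturday: 2020, 2048, 2076 → 3.

3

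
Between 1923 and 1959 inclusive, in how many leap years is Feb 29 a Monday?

Leap years in 1923–1959: 9 of them.
Feb 29 weekday advances by 5 (mod 7) from one leap year to the next four years later (or differs when a century non-leap intervenes).
Leap-day weekdays: 1924:Fri 1928:Wed 1932:Mon✓ 1936:Sat 1940:Thu 1944:Tue 1948:Sun 1952:Fri 1956:Wed
Monday: 1932 → 1.

1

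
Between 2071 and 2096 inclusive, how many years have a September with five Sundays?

7

September has 30 days; it has five Sundays when Sunday falls among the first (month-length − 28) days — i.e. when September 1 is one of Sunday/Saturday.
September 1 by year: 2071:Tue 2072:Thu 2073:Fri 2074:Sat✓ 2075:Sun✓ 2076:Tue 2077:Wed 2078:Thu 2079:Fri 2080:Sun✓ 2081:Mon 2082:Tue 2083:Wed 2084:Fri 2085:Sat✓ 2086:Sun✓ 2087:Mon 2088:Wed 2089:Thu 2090:Fri 2091:Sat✓ 2092:Mon 2093:Tue 2094:Wed 2095:Thu 2096:Sat✓
Years with five Sundays: 2074, 2075, 2080, 2085, 2086, 2091, 2096 → 7.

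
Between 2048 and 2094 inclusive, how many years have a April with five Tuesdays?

April has 30 days; it has five Tuesdays when Tuesday falls among the first (month-length − 28) days — i.e. when April 1 is one of Tuesday/Monday.
April 1 by year: 2048:Wed 2049:Thu 2050:Fri 2051:Sat 2052:Mon✓ 2053:Tue✓ 2054:Wed 2055:Thu 2056:Sat 2057:Sun 2058:Mon✓ 2059:Tue✓ 2060:Thu 2061:Fri 2062:Sat …(17 more)… 2080:Mon✓ 2081:Tue✓ 2082:Wed 2083:Thu 2084:Sat 2085:Sun 2086:Mon✓ 2087:Tue✓ 2088:Thu 2089:Fri 2090:Sat 2091:Sun 2092:Tue✓ 2093:Wed 2094:Thu
Years with five Tuesdays: 2052, 2053, 2058, 2059, 2064, 2069, 2070, 2075, 2080, 2081, 2086, 2087, 2092 → 13.

13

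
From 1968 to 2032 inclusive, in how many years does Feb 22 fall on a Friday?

Track Feb 22's weekday year by year (advancing +1, or +2 across a Feb 29):
  1968: Thu  1969: Sat (+2)  1970: Sun (+1)  1971: Mon (+1)  1972: Tue (+1)
  1973: Thu (+2)  1974: Fri (+1) ✓  1975: Sat (+1)  1976: Sun (+1)  1977: Tue (+2)
  1978: Wed (+1)  1979: Thu (+1)  1980: Fri (+1) ✓  1981: Sun (+2)  … (37 more years) …
  2019: Fri (+1) ✓  2020: Sat (+1)  2021: Mon (+2)  2022: Tue (+1)  2023: Wed (+1)
  2024: Thu (+1)  2025: Sat (+2)  2026: Sun (+1)  2027: Mon (+1)  2028: Tue (+1)
  2029: Thu (+2)  2030: Fri (+1) ✓  2031: Sat (+1)  2032: Sun (+1)
Friday years: 1974, 1980, 1985, 1991, 2002, 2008, 2013, 2019, 2030 — 9 in total.

9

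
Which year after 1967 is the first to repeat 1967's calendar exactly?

Two years share a calendar iff Jan 1 falls on the same weekday and both are leap or both are common. 1967: Jan 1 is Sunday, common year.
1968: Jan 1 Monday, leap
1969: Jan 1 Wednesday, common
1970: Jan 1 Thursday, common
1971: Jan 1 Friday, common
1972: Jan 1 Saturday, leap
1973: Jan 1 Monday, common
1974: Jan 1 Tuesday, common
1975: Jan 1 Wednesday, common
1976: Jan 1 Thursday, leap
1977: Jan 1 Saturday, common
1978: Jan 1 Sunday, common
1978 matches on both conditions.

1978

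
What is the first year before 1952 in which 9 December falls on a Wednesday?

From one year to the next, a fixed date's weekday advances by 1, or by 2 when a Feb 29 lies between the two dates.
1952: December 9 is Tuesday.
1951: Sunday (−2)
1950: Saturday (−1)
1949: Friday (−1)
1948: Thursday (−1)
1947: Tuesday (−2)
1946: Monday (−1)
1945: Sunday (−1)
1944: Saturday (−1)
1943: Thursday (−2)
1942: Wednesday (−1)
9 December falls on a Wednesday in 1942.

1942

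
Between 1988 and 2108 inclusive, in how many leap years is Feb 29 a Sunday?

Leap years in 1988–2108: 30 of them.
Feb 29 weekday advances by 5 (mod 7) from one leap year to the next four years later (or differs when a century non-leap intervenes).
Leap-day weekdays: 1988:Mon 1992:Sat 1996:Thu 2000:Tue 2004:Sun✓ 2008:Fri 2012:Wed 2016:Mon 2020:Sat 2024:Thu 2028:Tue 2032:Sun✓ 2036:Fri …(4 more)… 2056:Tue 2060:Sun✓ 2064:Fri 2068:Wed 2072:Mon 2076:Sat 2080:Thu 2084:Tue 2088:Sun✓ 2092:Fri 2096:Wed 2104:Fri 2108:Wed
Sunday: 2004, 2032, 2060, 2088 → 4.

4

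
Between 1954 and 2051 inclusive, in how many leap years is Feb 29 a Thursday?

3

Leap years in 1954–2051: 24 of them.
Feb 29 weekday advances by 5 (mod 7) from one leap year to the next four years later (or differs when a century non-leap intervenes).
Leap-day weekdays: 1956:Wed 1960:Mon 1964:Sat 1968:Thu✓ 1972:Tue 1976:Sun 1980:Fri 1984:Wed 1988:Mon 1992:Sat 1996:Thu✓ 2000:Tue 2004:Sun 2008:Fri 2012:Wed 2016:Mon 2020:Sat 2024:Thu✓ 2028:Tue 2032:Sun 2036:Fri 2040:Wed 2044:Mon 2048:Sat
Thursday: 1968, 1996, 2024 → 3.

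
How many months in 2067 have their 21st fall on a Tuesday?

1

Check the 21st of each month of 2067: Jan 21: Fri, Feb 21: Mon, Mar 21: Mon, Apr 21: Thu, May 21: Sat, Jun 21: Tue, Jul 21: Thu, Aug 21: Sun, Sep 21: Wed, Oct 21: Fri, Nov 21: Mon, Dec 21: Wed.
Tuesday occurs in June — 1 month.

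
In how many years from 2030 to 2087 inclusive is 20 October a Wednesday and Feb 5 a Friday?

6

Check each year's weekday for 20 October and Feb 5:
  2030: Sun/Tue  2031: Mon/Wed  2032: Wed/Thu  2033: Thu/Sat  2034: Fri/Sun  2035: Sat/Mon  2036: Mon/Tue  2037: Tue/Thu  2038: Wed/Fri ✓  2039: Thu/Sat  2040: Sat/Sun  2041: Sun/Tue  2042: Mon/Wed  2043: Tue/Thu  …(30 more)…  2074: Sat/Mon  2075: Sun/Tue  2076: Tue/Wed  2077: Wed/Fri ✓  2078: Thu/Sat  2079: Fri/Sun  2080: Sun/Mon  2081: Mon/Wed  2082: Tue/Thu  2083: Wed/Fri ✓  2084: Fri/Sat  2085: Sat/Mon  2086: Sun/Tue  2087: Mon/Wed
Both conditions hold in: 2038, 2049, 2055, 2066, 2077, 2083 — 6.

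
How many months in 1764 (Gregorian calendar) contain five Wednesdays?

A month of length L has five Wednesdays iff its first Wednesday is on day ≤ L−28 (so day 1–3 in a 31-day month, 1–2 in a 30-day month, day 1 in a leap February).
Checking each month of 1764: Jan starts Sun (31d); Feb starts Wed (29d) ✓; Mar starts Thu (31d); Apr starts Sun (30d); May starts Tue (31d) ✓; Jun starts Fri (30d); Jul starts Sun (31d); Aug starts Wed (31d) ✓; Sep starts Sat (30d); Oct starts Mon (31d) ✓; Nov starts Thu (30d); Dec starts Sat (31d).
Five-Wednesday months: February, May, August, October → 4.

4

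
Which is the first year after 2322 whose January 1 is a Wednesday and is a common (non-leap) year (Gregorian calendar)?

Jan 1 advances by 2 weekdays after a leap year and by 1 after a common year.
2322: Jan 1 is Sunday.
2323: Monday
2324: Tuesday (leap)
2325: Thursday
2326: Friday
2327: Saturday
2328: Sunday (leap)
2329: Tuesday
2330: Wednesday
2330 begins on a Wednesday and is a common year.

2330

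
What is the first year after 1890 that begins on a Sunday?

Jan 1 advances by 2 weekdays after a leap year and by 1 after a common year.
1890: Jan 1 is Wednesday.
1891: Thursday
1892: Friday (leap)
1893: Sunday
1893 begins on a Sunday

1893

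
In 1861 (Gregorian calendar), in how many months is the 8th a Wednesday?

Check the 8th of each month of 1861: Jan 8: Tue, Feb 8: Fri, Mar 8: Fri, Apr 8: Mon, May 8: Wed, Jun 8: Sat, Jul 8: Mon, Aug 8: Thu, Sep 8: Sun, Oct 8: Tue, Nov 8: Fri, Dec 8: Sun.
Wednesday occurs in May — 1 month.

1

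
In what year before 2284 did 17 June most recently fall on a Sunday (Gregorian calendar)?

From one year to the next, a fixed date's weekday advances by 1, or by 2 when a Feb 29 lies between the two dates.
2284: June 17 is Tuesday.
2283: Sunday (−2)
17 June falls on a Sunday in 2283.

2283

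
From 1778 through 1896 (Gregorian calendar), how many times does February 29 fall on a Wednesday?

5

Leap years in 1778–1896: 29 of them.
Feb 29 weekday advances by 5 (mod 7) from one leap year to the next four years later (or differs when a century non-leap intervenes).
Leap-day weekdays: 1780:Tue 1784:Sun 1788:Fri 1792:Wed✓ 1796:Mon 1804:Wed✓ 1808:Mon 1812:Sat 1816:Thu 1820:Tue 1824:Sun 1828:Fri 1832:Wed✓ …(3 more)… 1848:Tue 1852:Sun 1856:Fri 1860:Wed✓ 1864:Mon 1868:Sat 1872:Thu 1876:Tue 1880:Sun 1884:Fri 1888:Wed✓ 1892:Mon 1896:Sat
Wednesday: 1792, 1804, 1832, 1860, 1888 → 5.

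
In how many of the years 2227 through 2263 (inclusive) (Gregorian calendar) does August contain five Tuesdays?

14

August has 31 days; it has five Tuesdays when Tuesday falls among the first (month-length − 28) days — i.e. when August 1 is one of Tuesday/Monday/Sunday.
August 1 by year: 2227:Wed 2228:Fri 2229:Sat 2230:Sun✓ 2231:Mon✓ 2232:Wed 2233:Thu 2234:Fri 2235:Sat 2236:Mon✓ 2237:Tue✓ 2238:Wed 2239:Thu 2240:Sat 2241:Sun✓ …(7 more)… 2249:Wed 2250:Thu 2251:Fri 2252:Sun✓ 2253:Mon✓ 2254:Tue✓ 2255:Wed 2256:Fri 2257:Sat 2258:Sun✓ 2259:Mon✓ 2260:Wed 2261:Thu 2262:Fri 2263:Sat
Years with five Tuesdays: 2230, 2231, 2236, 2237, 2241, 2242, 2243, 2247, 2248, 2252, 2253, 2254, 2258, 2259 → 14.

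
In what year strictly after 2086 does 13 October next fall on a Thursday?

From one year to the next, a fixed date's weekday advances by 1, or by 2 when a Feb 29 lies between the two dates.
2086: October 13 is Sunday.
2087: Monday (+1)
2088: Wednesday (+2)
2089: Thursday (+1)
13 October falls on a Thursday in 2089.

2089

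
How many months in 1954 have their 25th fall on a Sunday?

Check the 25th of each month of 1954: Jan 25: Mon, Feb 25: Thu, Mar 25: Thu, Apr 25: Sun, May 25: Tue, Jun 25: Fri, Jul 25: Sun, Aug 25: Wed, Sep 25: Sat, Oct 25: Mon, Nov 25: Thu, Dec 25: Sat.
Sunday occurs in April, July — 2 months.

2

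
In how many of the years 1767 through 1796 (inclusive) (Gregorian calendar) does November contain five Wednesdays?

November has 30 days; it has five Wednesdays when Wednesday falls among the first (month-length − 28) days — i.e. when November 1 is one of Wednesday/Tuesday.
November 1 by year: 1767:Sun 1768:Tue✓ 1769:Wed✓ 1770:Thu 1771:Fri 1772:Sun 1773:Mon 1774:Tue✓ 1775:Wed✓ 1776:Fri 1777:Sat 1778:Sun 1779:Mon 1780:Wed✓ 1781:Thu 1782:Fri 1783:Sat 1784:Mon 1785:Tue✓ 1786:Wed✓ 1787:Thu 1788:Sat 1789:Sun 1790:Mon 1791:Tue✓ 1792:Thu 1793:Fri 1794:Sat 1795:Sun 1796:Tue✓
Years with five Wednesdays: 1768, 1769, 1774, 1775, 1780, 1785, 1786, 1791, 1796 → 9.

9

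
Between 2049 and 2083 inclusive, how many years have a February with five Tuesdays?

February has 28 days (29 in leap years); it has five Tuesdays when Tuesday falls among the first (month-length − 28) days — i.e. when February 1 is Tuesday in a leap year (never in a common year).
February 1 by year: 2049:Mon 2050:Tue 2051:Wed 2052:Thu 2053:Sat 2054:Sun 2055:Mon 2056:Tue✓ 2057:Thu 2058:Fri 2059:Sat 2060:Sun 2061:Tue 2062:Wed 2063:Thu …(5 more)… 2069:Fri 2070:Sat 2071:Sun 2072:Mon 2073:Wed 2074:Thu 2075:Fri 2076:Sat 2077:Mon 2078:Tue 2079:Wed 2080:Thu 2081:Sat 2082:Sun 2083:Mon
Years with five Tuesdays: 2056 → 1.

1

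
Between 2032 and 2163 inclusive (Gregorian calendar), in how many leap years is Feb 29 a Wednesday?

5

Leap years in 2032–2163: 32 of them.
Feb 29 weekday advances by 5 (mod 7) from one leap year to the next four years later (or differs when a century non-leap intervenes).
Leap-day weekdays: 2032:Sun 2036:Fri 2040:Wed✓ 2044:Mon 2048:Sat 2052:Thu 2056:Tue 2060:Sun 2064:Fri 2068:Wed✓ 2072:Mon 2076:Sat 2080:Thu …(6 more)… 2112:Mon 2116:Sat 2120:Thu 2124:Tue 2128:Sun 2132:Fri 2136:Wed✓ 2140:Mon 2144:Sat 2148:Thu 2152:Tue 2156:Sun 2160:Fri
Wednesday: 2040, 2068, 2096, 2108, 2136 → 5.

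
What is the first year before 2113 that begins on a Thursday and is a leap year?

Jan 1 advances by 2 weekdays after a leap year and by 1 after a common year.
2113: Jan 1 is Sunday.
2112: Friday (leap)
2111: Thursday
2110: Wednesday
2109: Tuesday
2108: Sunday (leap)
2107: Saturday
2106: Friday
2105: Thursday
2104: Tuesday (leap)
2103: Monday
2102: Sunday
2101: Saturday
2100: Friday
2099: Thursday
2098: Wednesday
2097: Tuesday
2096: Sunday (leap)
2095: Saturday
2094: Friday
2093: Thursday
2092: Tuesday (leap)
2091: Monday
2090: Sunday
2089: Saturday
2088: Thursday (leap)
2088 begins on a Thursday and is a leap year.

2088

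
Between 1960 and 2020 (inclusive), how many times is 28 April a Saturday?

Track 28 April's weekday year by year (advancing +1, or +2 across a Feb 29):
  1960: Thu  1961: Fri (+1)  1962: Sat (+1) ✓  1963: Sun (+1)  1964: Tue (+2)
  1965: Wed (+1)  1966: Thu (+1)  1967: Fri (+1)  1968: Sun (+2)  1969: Mon (+1)
  1970: Tue (+1)  1971: Wed (+1)  1972: Fri (+2)  1973: Sat (+1) ✓  … (33 more years) …
  2007: Sat (+1) ✓  2008: Mon (+2)  2009: Tue (+1)  2010: Wed (+1)  2011: Thu (+1)
  2012: Sat (+2) ✓  2013: Sun (+1)  2014: Mon (+1)  2015: Tue (+1)  2016: Thu (+2)
  2017: Fri (+1)  2018: Sat (+1) ✓  2019: Sun (+1)  2020: Tue (+2)
Saturday years: 1962, 1973, 1979, 1984, 1990, 2001, 2007, 2012, 2018 — 9 in total.

9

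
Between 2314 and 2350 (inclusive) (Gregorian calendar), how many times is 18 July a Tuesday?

6

Track 18 July's weekday year by year (advancing +1, or +2 across a Feb 29):
  2314: Sat  2315: Sun (+1)  2316: Tue (+2) ✓  2317: Wed (+1)  2318: Thu (+1)
  2319: Fri (+1)  2320: Sun (+2)  2321: Mon (+1)  2322: Tue (+1) ✓  2323: Wed (+1)
  2324: Fri (+2)  2325: Sat (+1)  2326: Sun (+1)  2327: Mon (+1)  … (9 more years) …
  2337: Sun (+1)  2338: Mon (+1)  2339: Tue (+1) ✓  2340: Thu (+2)  2341: Fri (+1)
  2342: Sat (+1)  2343: Sun (+1)  2344: Tue (+2) ✓  2345: Wed (+1)  2346: Thu (+1)
  2347: Fri (+1)  2348: Sun (+2)  2349: Mon (+1)  2350: Tue (+1) ✓
Tuesday years: 2316, 2322, 2333, 2339, 2344, 2350 — 6 in total.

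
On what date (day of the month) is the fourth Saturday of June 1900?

June 1, 1900 is a Friday, so the first Saturday is the 2nd.
The fourth Saturday is 2 + 21 = 23.

23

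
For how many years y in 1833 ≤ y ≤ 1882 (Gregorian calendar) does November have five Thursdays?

November has 30 days; it has five Thursdays when Thursday falls among the first (month-length − 28) days — i.e. when November 1 is one of Thursday/Wednesday.
November 1 by year: 1833:Fri 1834:Sat 1835:Sun 1836:Tue 1837:Wed✓ 1838:Thu✓ 1839:Fri 1840:Sun 1841:Mon 1842:Tue 1843:Wed✓ 1844:Fri 1845:Sat 1846:Sun 1847:Mon …(20 more)… 1868:Sun 1869:Mon 1870:Tue 1871:Wed✓ 1872:Fri 1873:Sat 1874:Sun 1875:Mon 1876:Wed✓ 1877:Thu✓ 1878:Fri 1879:Sat 1880:Mon 1881:Tue 1882:Wed✓
Years with five Thursdays: 1837, 1838, 1843, 1848, 1849, 1854, 1855, 1860, 1865, 1866, 1871, 1876, 1877, 1882 → 14.

14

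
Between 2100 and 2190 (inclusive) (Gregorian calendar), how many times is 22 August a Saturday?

Track 22 August's weekday year by year (advancing +1, or +2 across a Feb 29):
  2100: Sun  2101: Mon (+1)  2102: Tue (+1)  2103: Wed (+1)  2104: Fri (+2)
  2105: Sat (+1) ✓  2106: Sun (+1)  2107: Mon (+1)  2108: Wed (+2)  2109: Thu (+1)
  2110: Fri (+1)  2111: Sat (+1) ✓  2112: Mon (+2)  2113: Tue (+1)  … (63 more years) …
  2177: Fri (+1)  2178: Sat (+1) ✓  2179: Sun (+1)  2180: Tue (+2)  2181: Wed (+1)
  2182: Thu (+1)  2183: Fri (+1)  2184: Sun (+2)  2185: Mon (+1)  2186: Tue (+1)
  2187: Wed (+1)  2188: Fri (+2)  2189: Sat (+1) ✓  2190: Sun (+1)
Saturday years: 2105, 2111, 2116, 2122, 2133, 2139, 2144, 2150, 2161, 2167, 2172, 2178, 2189 — 13 in total.

13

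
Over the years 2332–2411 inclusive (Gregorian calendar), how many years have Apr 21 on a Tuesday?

11

Track Apr 21's weekday year by year (advancing +1, or +2 across a Feb 29):
  2332: Thu  2333: Fri (+1)  2334: Sat (+1)  2335: Sun (+1)  2336: Tue (+2) ✓
  2337: Wed (+1)  2338: Thu (+1)  2339: Fri (+1)  2340: Sun (+2)  2341: Mon (+1)
  2342: Tue (+1) ✓  2343: Wed (+1)  2344: Fri (+2)  2345: Sat (+1)  … (52 more years) …
  2398: Tue (+1) ✓  2399: Wed (+1)  2400: Fri (+2)  2401: Sat (+1)  2402: Sun (+1)
  2403: Mon (+1)  2404: Wed (+2)  2405: Thu (+1)  2406: Fri (+1)  2407: Sat (+1)
  2408: Mon (+2)  2409: Tue (+1) ✓  2410: Wed (+1)  2411: Thu (+1)
Tuesday years: 2336, 2342, 2353, 2359, 2364, 2370, 2381, 2387, 2392, 2398, 2409 — 11 in total.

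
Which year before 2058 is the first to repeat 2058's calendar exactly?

Two years share a calendar iff Jan 1 falls on the same weekday and both are leap or both are common. 2058: Jan 1 is Tuesday, common year.
2057: Jan 1 Monday, common
2056: Jan 1 Saturday, leap
2055: Jan 1 Friday, common
2054: Jan 1 Thursday, common
2053: Jan 1 Wednesday, common
2052: Jan 1 Monday, leap
2051: Jan 1 Sunday, common
2050: Jan 1 Saturday, common
2049: Jan 1 Friday, common
2048: Jan 1 Wednesday, leap
2047: Jan 1 Tuesday, common
2047 matches on both conditions.

2047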